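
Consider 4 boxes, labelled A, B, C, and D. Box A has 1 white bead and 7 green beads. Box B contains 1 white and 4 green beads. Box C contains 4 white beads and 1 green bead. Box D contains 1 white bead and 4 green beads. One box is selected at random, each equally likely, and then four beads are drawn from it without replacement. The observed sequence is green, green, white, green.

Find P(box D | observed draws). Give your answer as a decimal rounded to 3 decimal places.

0.381

Compute the likelihood of the observed sequence for each case: P(data | box A) = (7/8)(6/7)(1/6)(5/5) = 1/8; P(data | box B) = (4/5)(3/4)(1/3)(2/2) = 1/5; P(data | box C) = (1/5)(0/4) = 0; P(data | box D) = (4/5)(3/4)(1/3)(2/2) = 1/5.
The prior-weighted likelihoods are 1/4 · 1/8 = 1/32, 1/4 · 1/5 = 1/20, 1/4 · 0 = 0, 1/4 · 1/5 = 1/20; these sum to 21/160.
Therefore the posterior P(box D | data) = (1/20) / (21/160) = 8/21.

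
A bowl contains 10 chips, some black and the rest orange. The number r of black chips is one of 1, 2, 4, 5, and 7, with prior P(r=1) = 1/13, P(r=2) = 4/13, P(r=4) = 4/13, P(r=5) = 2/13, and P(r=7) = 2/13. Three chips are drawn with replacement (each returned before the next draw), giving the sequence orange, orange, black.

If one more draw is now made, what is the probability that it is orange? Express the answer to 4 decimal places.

For each hypothesis, P(data | H) works out to: P(data | r = 1) = (9/10)(9/10)(1/10) = 0.081; P(data | r = 2) = (8/10)(8/10)(2/10) = 0.128; P(data | r = 4) = (6/10)(6/10)(4/10) = 0.144; P(data | r = 5) = (5/10)(5/10)(5/10) = 0.125; P(data | r = 7) = (3/10)(3/10)(7/10) = 0.063.
Multiplying each by its prior: 1/13 · 0.081 = 0.0062308, 4/13 · 0.128 = 0.039385, 4/13 · 0.144 = 0.044308, 2/13 · 0.125 = 0.019231, 2/13 · 0.063 = 0.0096923; summing to 0.11885.
Dividing through by the total gives posterior P(r = 1 | data) = 0.052427, P(r = 2 | data) = 0.33139, P(r = 4 | data) = 0.37282, P(r = 5 | data) = 0.16181, P(r = 7 | data) = 0.081553.
The predictive probability is P(orange next | data) = (9/10)(0.052427) + (4/5)(0.33139) + (3/5)(0.37282) + (1/2)(0.16181) + (3/10)(0.081553) = 0.64136.

0.6414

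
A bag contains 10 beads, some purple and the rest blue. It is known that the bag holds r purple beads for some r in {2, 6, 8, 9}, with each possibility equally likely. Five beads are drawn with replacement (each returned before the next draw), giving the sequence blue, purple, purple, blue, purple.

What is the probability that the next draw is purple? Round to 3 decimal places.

Under each hypothesis, the probability of the observed sequence is: P(data | r = 2) = (8/10)(2/10)(2/10)(8/10)(2/10) = 0.00512; P(data | r = 6) = (4/10)(6/10)(6/10)(4/10)(6/10) = 0.03456; P(data | r = 8) = (2/10)(8/10)(8/10)(2/10)(8/10) = 0.02048; P(data | r = 9) = (1/10)(9/10)(9/10)(1/10)(9/10) = 0.00729.
Weighting by the prior gives 1/4 · 0.00512 = 0.00128, 1/4 · 0.03456 = 0.00864, 1/4 · 0.02048 = 0.00512, 1/4 · 0.00729 = 0.0018225; these sum to 0.016862.
Dividing through by the total gives posterior P(r = 2 | data) = 0.075908, P(r = 6 | data) = 0.51238, P(r = 8 | data) = 0.30363, P(r = 9 | data) = 0.10808.
Averaging over the posterior, P(purple next | data) = (1/5)(0.075908) + (3/5)(0.51238) + (4/5)(0.30363) + (9/10)(0.10808) = 0.66279.

0.663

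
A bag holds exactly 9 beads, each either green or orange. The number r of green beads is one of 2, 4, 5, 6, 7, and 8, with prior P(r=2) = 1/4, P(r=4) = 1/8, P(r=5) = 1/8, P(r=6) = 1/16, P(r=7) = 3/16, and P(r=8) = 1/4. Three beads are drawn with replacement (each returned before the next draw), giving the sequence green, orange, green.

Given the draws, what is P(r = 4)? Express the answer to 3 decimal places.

0.142

Compute the likelihood of the observed sequence for each case: P(data | r = 2) = (2/9)(7/9)(2/9) = 0.038409; P(data | r = 4) = (4/9)(5/9)(4/9) = 0.10974; P(data | r = 5) = (5/9)(4/9)(5/9) = 0.13717; P(data | r = 6) = (6/9)(3/9)(6/9) = 0.14815; P(data | r = 7) = (7/9)(2/9)(7/9) = 0.13443; P(data | r = 8) = (8/9)(1/9)(8/9) = 0.087791.
Weighting by the prior gives 1/4 · 0.038409 = 0.0096022, 1/8 · 0.10974 = 0.013717, 1/8 · 0.13717 = 0.017147, 1/16 · 0.14815 = 0.0092593, 3/16 · 0.13443 = 0.025206, 1/4 · 0.087791 = 0.021948; these sum to 0.096879.
Therefore the posterior P(r = 4 | data) = (0.013717) / (0.096879) = 0.14159.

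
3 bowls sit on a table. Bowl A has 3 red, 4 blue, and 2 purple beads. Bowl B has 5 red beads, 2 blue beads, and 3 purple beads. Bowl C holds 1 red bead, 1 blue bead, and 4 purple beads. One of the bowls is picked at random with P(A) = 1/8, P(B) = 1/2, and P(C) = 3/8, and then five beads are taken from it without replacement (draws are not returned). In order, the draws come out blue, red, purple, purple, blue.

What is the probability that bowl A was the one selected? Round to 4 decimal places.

0.3750

Compute the likelihood of the observed sequence for each case: P(data | bowl A) = (4/9)(3/8)(2/7)(1/6)(3/5) = 0.0047619; P(data | bowl B) = (2/10)(5/9)(3/8)(2/7)(1/6) = 0.0019841; P(data | bowl C) = (1/6)(1/5)(4/4)(3/3)(0/2) = 0.
The prior-weighted likelihoods are 1/8 · 0.0047619 = 0.00059524, 1/2 · 0.0019841 = 0.00099206, 3/8 · 0 = 0; with total 0.0015873.
By Bayes' rule, P(bowl A | data) = (0.00059524) / (0.0015873) = 0.375.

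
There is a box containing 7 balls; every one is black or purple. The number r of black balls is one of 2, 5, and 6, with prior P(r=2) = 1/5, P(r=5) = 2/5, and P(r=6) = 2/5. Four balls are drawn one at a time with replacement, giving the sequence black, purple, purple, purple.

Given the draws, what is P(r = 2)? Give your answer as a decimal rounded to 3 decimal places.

0.731

Compute the likelihood of the observed sequence for each case: P(data | r = 2) = (2/7)(5/7)(5/7)(5/7) = 0.10412; P(data | r = 5) = (5/7)(2/7)(2/7)(2/7) = 0.01666; P(data | r = 6) = (6/7)(1/7)(1/7)(1/7) = 0.002499.
Weighting by the prior gives 1/5 · 0.10412 = 0.020825, 2/5 · 0.01666 = 0.0066639, 2/5 · 0.002499 = 0.00099958; summing to 0.028488.
Therefore the posterior P(r = 2 | data) = (0.020825) / (0.028488) = 0.73099.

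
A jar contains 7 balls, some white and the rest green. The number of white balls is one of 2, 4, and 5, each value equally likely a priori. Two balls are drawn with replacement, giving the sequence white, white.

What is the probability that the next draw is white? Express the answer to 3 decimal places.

0.625

For each hypothesis, P(data | H) works out to: P(data | r = 2) = (2/7)(2/7) = 4/49; P(data | r = 4) = (4/7)(4/7) = 16/49; P(data | r = 5) = (5/7)(5/7) = 25/49.
Weighting by the prior gives 1/3 · 4/49 = 4/147, 1/3 · 16/49 = 16/147, 1/3 · 25/49 = 25/147; summing to 15/49.
Normalising, the posterior is P(r = 2 | data) = 4/45, P(r = 4 | data) = 16/45, P(r = 5 | data) = 5/9.
Averaging over the posterior, P(white next | data) = (2/7)(4/45) + (4/7)(16/45) + (5/7)(5/9) = 197/315.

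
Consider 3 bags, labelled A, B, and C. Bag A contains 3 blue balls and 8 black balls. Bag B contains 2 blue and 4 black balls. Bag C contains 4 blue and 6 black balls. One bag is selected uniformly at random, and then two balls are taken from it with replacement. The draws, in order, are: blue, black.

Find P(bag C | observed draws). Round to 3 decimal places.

0.363

Under each hypothesis, the probability of the observed sequence is: P(data | bag A) = (3/11)(8/11) = 0.19835; P(data | bag B) = (2/6)(4/6) = 0.22222; P(data | bag C) = (4/10)(6/10) = 0.24.
Multiplying each by its prior: 1/3 · 0.19835 = 0.066116, 1/3 · 0.22222 = 0.074074, 1/3 · 0.24 = 0.08; summing to 0.22019.
Hence P(bag C | data) = (0.08) / (0.22019) = 0.36332.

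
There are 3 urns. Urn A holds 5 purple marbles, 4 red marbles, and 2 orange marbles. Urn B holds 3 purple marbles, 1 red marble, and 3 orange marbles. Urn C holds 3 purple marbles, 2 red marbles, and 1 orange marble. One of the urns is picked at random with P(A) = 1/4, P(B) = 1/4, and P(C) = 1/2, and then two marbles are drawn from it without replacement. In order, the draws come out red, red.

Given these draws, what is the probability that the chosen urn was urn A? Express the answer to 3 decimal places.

0.450

For each hypothesis, P(data | H) works out to: P(data | urn A) = (4/11)(3/10) = 6/55; P(data | urn B) = (1/7)(0/6) = 0; P(data | urn C) = (2/6)(1/5) = 1/15.
Multiplying each by its prior: 1/4 · 6/55 = 3/110, 1/4 · 0 = 0, 1/2 · 1/15 = 1/30; with total 2/33.
By Bayes' rule, P(urn A | data) = (3/110) / (2/33) = 9/20.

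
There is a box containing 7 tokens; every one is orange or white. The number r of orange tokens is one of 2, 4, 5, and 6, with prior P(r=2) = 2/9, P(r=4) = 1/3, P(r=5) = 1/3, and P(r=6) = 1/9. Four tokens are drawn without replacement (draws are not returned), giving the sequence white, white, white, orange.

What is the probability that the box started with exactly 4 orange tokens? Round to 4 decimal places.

0.2308

Compute the likelihood of the observed sequence for each case: P(data | r = 2) = (5/7)(4/6)(3/5)(2/4) = 1/7; P(data | r = 4) = (3/7)(2/6)(1/5)(4/4) = 1/35; P(data | r = 5) = (2/7)(1/6)(0/5) = 0; P(data | r = 6) = (1/7)(0/6) = 0.
Weighting by the prior gives 2/9 · 1/7 = 2/63, 1/3 · 1/35 = 1/105, 1/3 · 0 = 0, 1/9 · 0 = 0; summing to 13/315.
Therefore the posterior P(r = 4 | data) = (1/105) / (13/315) = 3/13.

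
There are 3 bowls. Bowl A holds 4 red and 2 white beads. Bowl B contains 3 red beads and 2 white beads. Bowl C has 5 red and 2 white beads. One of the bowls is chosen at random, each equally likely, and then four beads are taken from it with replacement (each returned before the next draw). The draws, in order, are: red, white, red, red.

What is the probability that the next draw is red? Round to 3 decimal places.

Compute the likelihood of the observed sequence for each case: P(data | bowl A) = (4/6)(2/6)(4/6)(4/6) = 0.098765; P(data | bowl B) = (3/5)(2/5)(3/5)(3/5) = 0.0864; P(data | bowl C) = (5/7)(2/7)(5/7)(5/7) = 0.10412.
Weighting by the prior gives 1/3 · 0.098765 = 0.032922, 1/3 · 0.0864 = 0.0288, 1/3 · 0.10412 = 0.034708; summing to 0.09643.
The posterior is then P(bowl A | data) = 0.34141, P(bowl B | data) = 0.29866, P(bowl C | data) = 0.35993.
The predictive probability is P(red next | data) = (2/3)(0.34141) + (3/5)(0.29866) + (5/7)(0.35993) = 0.6639.

0.664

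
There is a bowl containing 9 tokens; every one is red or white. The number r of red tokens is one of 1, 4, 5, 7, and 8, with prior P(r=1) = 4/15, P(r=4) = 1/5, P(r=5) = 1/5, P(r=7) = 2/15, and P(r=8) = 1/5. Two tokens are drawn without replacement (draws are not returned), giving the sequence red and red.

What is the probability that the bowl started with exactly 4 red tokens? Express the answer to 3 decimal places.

0.103

The likelihood of the observed sequence under each hypothesis: P(data | r = 1) = (1/9)(0/8) = 0; P(data | r = 4) = (4/9)(3/8) = 1/6; P(data | r = 5) = (5/9)(4/8) = 5/18; P(data | r = 7) = (7/9)(6/8) = 7/12; P(data | r = 8) = (8/9)(7/8) = 7/9.
Weighting by the prior gives 4/15 · 0 = 0, 1/5 · 1/6 = 1/30, 1/5 · 5/18 = 1/18, 2/15 · 7/12 = 7/90, 1/5 · 7/9 = 7/45; these sum to 29/90.
So P(r = 4 | data) = (1/30) / (29/90) = 3/29.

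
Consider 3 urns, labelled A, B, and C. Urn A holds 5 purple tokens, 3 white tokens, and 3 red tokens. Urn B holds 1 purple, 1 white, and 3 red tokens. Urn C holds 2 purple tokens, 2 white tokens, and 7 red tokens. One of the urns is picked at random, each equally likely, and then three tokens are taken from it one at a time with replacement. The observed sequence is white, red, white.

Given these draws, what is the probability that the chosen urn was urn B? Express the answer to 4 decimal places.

0.3674

Compute the likelihood of the observed sequence for each case: P(data | urn A) = (3/11)(3/11)(3/11) = 0.020285; P(data | urn B) = (1/5)(3/5)(1/5) = 0.024; P(data | urn C) = (2/11)(7/11)(2/11) = 0.021037.
Multiplying each by its prior: 1/3 · 0.020285 = 0.0067618, 1/3 · 0.024 = 0.008, 1/3 · 0.021037 = 0.0070123; with total 0.021774.
By Bayes' rule, P(urn B | data) = (0.008) / (0.021774) = 0.36741.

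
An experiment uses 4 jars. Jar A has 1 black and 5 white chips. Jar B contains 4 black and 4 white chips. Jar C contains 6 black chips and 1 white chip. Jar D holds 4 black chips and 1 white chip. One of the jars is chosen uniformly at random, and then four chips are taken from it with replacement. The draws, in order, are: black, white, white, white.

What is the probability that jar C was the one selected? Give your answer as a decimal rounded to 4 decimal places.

Compute the likelihood of the observed sequence for each case: P(data | jar A) = (1/6)(5/6)(5/6)(5/6) = 0.096451; P(data | jar B) = (4/8)(4/8)(4/8)(4/8) = 0.0625; P(data | jar C) = (6/7)(1/7)(1/7)(1/7) = 0.002499; P(data | jar D) = (4/5)(1/5)(1/5)(1/5) = 0.0064.
Multiplying each by its prior: 1/4 · 0.096451 = 0.024113, 1/4 · 0.0625 = 0.015625, 1/4 · 0.002499 = 0.00062474, 1/4 · 0.0064 = 0.0016; summing to 0.041962.
Therefore the posterior P(jar C | data) = (0.00062474) / (0.041962) = 0.014888.

0.0149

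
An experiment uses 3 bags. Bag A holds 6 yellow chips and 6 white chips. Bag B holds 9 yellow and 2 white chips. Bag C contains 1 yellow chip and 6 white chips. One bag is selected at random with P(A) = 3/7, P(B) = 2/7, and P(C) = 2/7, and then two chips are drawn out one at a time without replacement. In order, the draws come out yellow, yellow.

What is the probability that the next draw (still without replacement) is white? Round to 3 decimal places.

For each hypothesis, P(data | H) works out to: P(data | bag A) = (6/12)(5/11) = 5/22; P(data | bag B) = (9/11)(8/10) = 36/55; P(data | bag C) = (1/7)(0/6) = 0.
Weighting by the prior gives 3/7 · 5/22 = 15/154, 2/7 · 36/55 = 72/385, 2/7 · 0 = 0; these sum to 219/770.
The posterior is then P(bag A | data) = 25/73, P(bag B | data) = 48/73, P(bag C | data) = 0.
Averaging over the posterior, P(white next | data) = (3/5)(25/73) + (2/9)(48/73) = 77/219.

0.352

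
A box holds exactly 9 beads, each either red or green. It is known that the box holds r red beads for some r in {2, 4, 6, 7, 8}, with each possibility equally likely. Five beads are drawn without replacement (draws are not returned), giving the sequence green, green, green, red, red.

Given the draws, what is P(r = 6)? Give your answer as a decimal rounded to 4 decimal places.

0.1364

Under each hypothesis, the probability of the observed sequence is: P(data | r = 2) = (7/9)(6/8)(5/7)(2/6)(1/5) = 1/36; P(data | r = 4) = (5/9)(4/8)(3/7)(4/6)(3/5) = 1/21; P(data | r = 6) = (3/9)(2/8)(1/7)(6/6)(5/5) = 1/84; P(data | r = 7) = (2/9)(1/8)(0/7) = 0; P(data | r = 8) = (1/9)(0/8) = 0.
Weighting by the prior gives 1/5 · 1/36 = 1/180, 1/5 · 1/21 = 1/105, 1/5 · 1/84 = 1/420, 1/5 · 0 = 0, 1/5 · 0 = 0; summing to 11/630.
Hence P(r = 6 | data) = (1/420) / (11/630) = 3/22.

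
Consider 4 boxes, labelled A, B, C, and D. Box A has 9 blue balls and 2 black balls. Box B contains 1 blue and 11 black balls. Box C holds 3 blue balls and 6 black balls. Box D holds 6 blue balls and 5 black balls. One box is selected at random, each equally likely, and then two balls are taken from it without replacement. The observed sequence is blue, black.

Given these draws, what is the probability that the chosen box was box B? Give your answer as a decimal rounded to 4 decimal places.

Under each hypothesis, the probability of the observed sequence is: P(data | box A) = (9/11)(2/10) = 9/55; P(data | box B) = (1/12)(11/11) = 1/12; P(data | box C) = (3/9)(6/8) = 1/4; P(data | box D) = (6/11)(5/10) = 3/11.
The prior-weighted likelihoods are 1/4 · 9/55 = 9/220, 1/4 · 1/12 = 1/48, 1/4 · 1/4 = 1/16, 1/4 · 3/11 = 3/44; summing to 127/660.
Therefore the posterior P(box B | data) = (1/48) / (127/660) = 55/508.

0.1083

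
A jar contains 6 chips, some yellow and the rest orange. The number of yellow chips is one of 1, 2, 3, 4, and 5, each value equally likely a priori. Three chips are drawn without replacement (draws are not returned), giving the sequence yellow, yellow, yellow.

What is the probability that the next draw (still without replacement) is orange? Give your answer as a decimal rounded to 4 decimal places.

0.4667

Compute the likelihood of the observed sequence for each case: P(data | r = 1) = (1/6)(0/5) = 0; P(data | r = 2) = (2/6)(1/5)(0/4) = 0; P(data | r = 3) = (3/6)(2/5)(1/4) = 1/20; P(data | r = 4) = (4/6)(3/5)(2/4) = 1/5; P(data | r = 5) = (5/6)(4/5)(3/4) = 1/2.
Weighting by the prior gives 1/5 · 0 = 0, 1/5 · 0 = 0, 1/5 · 1/20 = 1/100, 1/5 · 1/5 = 1/25, 1/5 · 1/2 = 1/10; summing to 3/20.
Normalising, the posterior is P(r = 1 | data) = 0, P(r = 2 | data) = 0, P(r = 3 | data) = 1/15, P(r = 4 | data) = 4/15, P(r = 5 | data) = 2/3.
The predictive probability is P(orange next | data) = (1)(1/15) + (2/3)(4/15) + (1/3)(2/3) = 7/15.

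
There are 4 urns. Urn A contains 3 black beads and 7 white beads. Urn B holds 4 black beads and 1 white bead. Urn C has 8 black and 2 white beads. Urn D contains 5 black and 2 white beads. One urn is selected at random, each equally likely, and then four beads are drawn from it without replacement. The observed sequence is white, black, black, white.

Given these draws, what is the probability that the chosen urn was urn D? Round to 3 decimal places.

0.397

Under each hypothesis, the probability of the observed sequence is: P(data | urn A) = (7/10)(3/9)(2/8)(6/7) = 0.05; P(data | urn B) = (1/5)(4/4)(3/3)(0/2) = 0; P(data | urn C) = (2/10)(8/9)(7/8)(1/7) = 0.022222; P(data | urn D) = (2/7)(5/6)(4/5)(1/4) = 0.047619.
Weighting by the prior gives 1/4 · 0.05 = 0.0125, 1/4 · 0 = 0, 1/4 · 0.022222 = 0.0055556, 1/4 · 0.047619 = 0.011905; these sum to 0.02996.
Therefore the posterior P(urn D | data) = (0.011905) / (0.02996) = 0.39735.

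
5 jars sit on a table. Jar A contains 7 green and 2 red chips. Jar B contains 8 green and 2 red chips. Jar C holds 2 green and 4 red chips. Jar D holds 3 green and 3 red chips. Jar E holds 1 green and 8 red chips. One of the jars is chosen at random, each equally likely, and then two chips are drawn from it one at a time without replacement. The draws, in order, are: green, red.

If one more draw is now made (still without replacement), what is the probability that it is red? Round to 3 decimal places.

0.487

Under each hypothesis, the probability of the observed sequence is: P(data | jar A) = (7/9)(2/8) = 7/36; P(data | jar B) = (8/10)(2/9) = 8/45; P(data | jar C) = (2/6)(4/5) = 4/15; P(data | jar D) = (3/6)(3/5) = 3/10; P(data | jar E) = (1/9)(8/8) = 1/9.
Multiplying each by its prior: 1/5 · 7/36 = 7/180, 1/5 · 8/45 = 8/225, 1/5 · 4/15 = 4/75, 1/5 · 3/10 = 3/50, 1/5 · 1/9 = 1/45; these sum to 21/100.
Normalising, the posterior is P(jar A | data) = 5/27, P(jar B | data) = 32/189, P(jar C | data) = 16/63, P(jar D | data) = 2/7, P(jar E | data) = 20/189.
Averaging over the posterior, P(red next | data) = (1/7)(5/27) + (1/8)(32/189) + (3/4)(16/63) + (1/2)(2/7) + (1)(20/189) = 92/189.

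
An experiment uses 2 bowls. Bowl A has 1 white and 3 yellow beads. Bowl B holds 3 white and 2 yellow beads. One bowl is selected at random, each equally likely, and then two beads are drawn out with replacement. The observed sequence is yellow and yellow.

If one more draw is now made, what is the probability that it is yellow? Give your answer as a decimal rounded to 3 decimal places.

Compute the likelihood of the observed sequence for each case: P(data | bowl A) = (3/4)(3/4) = 9/16; P(data | bowl B) = (2/5)(2/5) = 4/25.
Weighting by the prior gives 1/2 · 9/16 = 9/32, 1/2 · 4/25 = 2/25; summing to 289/800.
The posterior is then P(bowl A | data) = 0.77855, P(bowl B | data) = 0.22145.
So P(yellow next | data) = Σ P(yellow next | H) P(H | data) = (3/4)(0.77855) + (2/5)(0.22145) = 0.67249.

0.672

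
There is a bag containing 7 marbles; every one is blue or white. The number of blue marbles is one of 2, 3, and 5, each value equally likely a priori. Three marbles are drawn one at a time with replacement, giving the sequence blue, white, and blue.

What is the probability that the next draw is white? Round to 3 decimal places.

0.464

Under each hypothesis, the probability of the observed sequence is: P(data | r = 2) = (2/7)(5/7)(2/7) = 0.058309; P(data | r = 3) = (3/7)(4/7)(3/7) = 0.10496; P(data | r = 5) = (5/7)(2/7)(5/7) = 0.14577.
Weighting by the prior gives 1/3 · 0.058309 = 0.019436, 1/3 · 0.10496 = 0.034985, 1/3 · 0.14577 = 0.048591; summing to 0.10301.
Dividing through by the total gives posterior P(r = 2 | data) = 0.18868, P(r = 3 | data) = 0.33962, P(r = 5 | data) = 0.4717.
Averaging over the posterior, P(white next | data) = (5/7)(0.18868) + (4/7)(0.33962) + (2/7)(0.4717) = 0.46361.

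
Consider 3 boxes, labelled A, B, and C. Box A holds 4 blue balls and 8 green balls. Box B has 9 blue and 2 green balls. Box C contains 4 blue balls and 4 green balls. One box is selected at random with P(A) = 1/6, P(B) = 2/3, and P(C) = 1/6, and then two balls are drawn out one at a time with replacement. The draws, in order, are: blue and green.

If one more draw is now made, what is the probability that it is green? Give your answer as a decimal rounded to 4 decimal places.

0.3573

Under each hypothesis, the probability of the observed sequence is: P(data | box A) = (4/12)(8/12) = 0.22222; P(data | box B) = (9/11)(2/11) = 0.14876; P(data | box C) = (4/8)(4/8) = 0.25.
Weighting by the prior gives 1/6 · 0.22222 = 0.037037, 2/3 · 0.14876 = 0.099174, 1/6 · 0.25 = 0.041667; summing to 0.17788.
Dividing through by the total gives posterior P(box A | data) = 0.20822, P(box B | data) = 0.55754, P(box C | data) = 0.23424.
So P(green next | data) = Σ P(green next | H) P(H | data) = (2/3)(0.20822) + (2/11)(0.55754) + (1/2)(0.23424) = 0.3573.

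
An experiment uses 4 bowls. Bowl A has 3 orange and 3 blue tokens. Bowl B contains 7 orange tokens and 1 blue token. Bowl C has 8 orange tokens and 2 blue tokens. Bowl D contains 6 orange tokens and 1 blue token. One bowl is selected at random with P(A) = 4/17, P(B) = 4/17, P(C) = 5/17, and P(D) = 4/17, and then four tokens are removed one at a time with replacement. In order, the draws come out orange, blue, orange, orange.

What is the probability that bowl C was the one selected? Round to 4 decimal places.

Under each hypothesis, the probability of the observed sequence is: P(data | bowl A) = (3/6)(3/6)(3/6)(3/6) = 0.0625; P(data | bowl B) = (7/8)(1/8)(7/8)(7/8) = 0.08374; P(data | bowl C) = (8/10)(2/10)(8/10)(8/10) = 0.1024; P(data | bowl D) = (6/7)(1/7)(6/7)(6/7) = 0.089963.
Weighting by the prior gives 4/17 · 0.0625 = 0.014706, 4/17 · 0.08374 = 0.019704, 5/17 · 0.1024 = 0.030118, 4/17 · 0.089963 = 0.021168; these sum to 0.085695.
By Bayes' rule, P(bowl C | data) = (0.030118) / (0.085695) = 0.35145.

0.3515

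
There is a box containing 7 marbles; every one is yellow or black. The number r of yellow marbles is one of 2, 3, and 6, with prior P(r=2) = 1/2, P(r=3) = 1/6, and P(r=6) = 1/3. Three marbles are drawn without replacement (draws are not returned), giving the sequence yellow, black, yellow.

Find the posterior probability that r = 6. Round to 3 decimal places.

The likelihood of the observed sequence under each hypothesis: P(data | r = 2) = (2/7)(5/6)(1/5) = 1/21; P(data | r = 3) = (3/7)(4/6)(2/5) = 4/35; P(data | r = 6) = (6/7)(1/6)(5/5) = 1/7.
The prior-weighted likelihoods are 1/2 · 1/21 = 1/42, 1/6 · 4/35 = 2/105, 1/3 · 1/7 = 1/21; summing to 19/210.
By Bayes' rule, P(r = 6 | data) = (1/21) / (19/210) = 10/19.

0.526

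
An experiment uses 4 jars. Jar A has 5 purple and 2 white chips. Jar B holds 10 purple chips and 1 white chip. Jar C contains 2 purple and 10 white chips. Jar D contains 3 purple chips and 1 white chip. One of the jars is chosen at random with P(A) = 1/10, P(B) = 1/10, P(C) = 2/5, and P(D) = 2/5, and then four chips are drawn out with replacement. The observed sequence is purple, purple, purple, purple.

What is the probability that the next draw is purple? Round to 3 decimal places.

0.794

The likelihood of the observed sequence under each hypothesis: P(data | jar A) = (5/7)(5/7)(5/7)(5/7) = 0.26031; P(data | jar B) = (10/11)(10/11)(10/11)(10/11) = 0.68301; P(data | jar C) = (2/12)(2/12)(2/12)(2/12) = 0.0007716; P(data | jar D) = (3/4)(3/4)(3/4)(3/4) = 0.31641.
Multiplying each by its prior: 1/10 · 0.26031 = 0.026031, 1/10 · 0.68301 = 0.068301, 2/5 · 0.0007716 = 0.00030864, 2/5 · 0.31641 = 0.12656; with total 0.2212.
Normalising, the posterior is P(jar A | data) = 0.11768, P(jar B | data) = 0.30877, P(jar C | data) = 0.0013953, P(jar D | data) = 0.57215.
So P(purple next | data) = Σ P(purple next | H) P(H | data) = (5/7)(0.11768) + (10/11)(0.30877) + (1/6)(0.0013953) + (3/4)(0.57215) = 0.79411.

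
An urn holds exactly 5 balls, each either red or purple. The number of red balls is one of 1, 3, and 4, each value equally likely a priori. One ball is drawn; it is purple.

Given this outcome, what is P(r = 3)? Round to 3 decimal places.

0.286

For each hypothesis, P(data | H) works out to: P(data | r = 1) = (4/5) = 4/5; P(data | r = 3) = (2/5) = 2/5; P(data | r = 4) = (1/5) = 1/5.
The prior-weighted likelihoods are 1/3 · 4/5 = 4/15, 1/3 · 2/5 = 2/15, 1/3 · 1/5 = 1/15; summing to 7/15.
By Bayes' rule, P(r = 3 | data) = (2/15) / (7/15) = 2/7.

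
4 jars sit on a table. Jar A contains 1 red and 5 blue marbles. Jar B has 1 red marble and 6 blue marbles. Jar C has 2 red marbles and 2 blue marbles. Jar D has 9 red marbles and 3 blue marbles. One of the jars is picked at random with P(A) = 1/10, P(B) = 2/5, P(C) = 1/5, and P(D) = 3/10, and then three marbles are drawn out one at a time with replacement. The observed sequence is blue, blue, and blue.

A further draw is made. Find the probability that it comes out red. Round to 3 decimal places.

The likelihood of the observed sequence under each hypothesis: P(data | jar A) = (5/6)(5/6)(5/6) = 0.5787; P(data | jar B) = (6/7)(6/7)(6/7) = 0.62974; P(data | jar C) = (2/4)(2/4)(2/4) = 0.125; P(data | jar D) = (3/12)(3/12)(3/12) = 0.015625.
The prior-weighted likelihoods are 1/10 · 0.5787 = 0.05787, 2/5 · 0.62974 = 0.2519, 1/5 · 0.125 = 0.025, 3/10 · 0.015625 = 0.0046875; these sum to 0.33945.
Normalising, the posterior is P(jar A | data) = 0.17048, P(jar B | data) = 0.74206, P(jar C | data) = 0.073648, P(jar D | data) = 0.013809.
The predictive probability is P(red next | data) = (1/6)(0.17048) + (1/7)(0.74206) + (1/2)(0.073648) + (3/4)(0.013809) = 0.1816.

0.182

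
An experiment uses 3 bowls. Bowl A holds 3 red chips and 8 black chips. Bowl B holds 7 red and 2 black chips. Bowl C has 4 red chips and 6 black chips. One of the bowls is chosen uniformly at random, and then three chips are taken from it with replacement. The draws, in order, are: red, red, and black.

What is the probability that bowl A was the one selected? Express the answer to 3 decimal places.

For each hypothesis, P(data | H) works out to: P(data | bowl A) = (3/11)(3/11)(8/11) = 0.054095; P(data | bowl B) = (7/9)(7/9)(2/9) = 0.13443; P(data | bowl C) = (4/10)(4/10)(6/10) = 0.096.
Weighting by the prior gives 1/3 · 0.054095 = 0.018032, 1/3 · 0.13443 = 0.04481, 1/3 · 0.096 = 0.032; these sum to 0.094842.
By Bayes' rule, P(bowl A | data) = (0.018032) / (0.094842) = 0.19012.

0.190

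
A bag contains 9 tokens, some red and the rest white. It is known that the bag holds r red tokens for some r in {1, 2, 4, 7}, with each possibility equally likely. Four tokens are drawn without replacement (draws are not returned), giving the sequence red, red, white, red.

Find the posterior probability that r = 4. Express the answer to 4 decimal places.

For each hypothesis, P(data | H) works out to: P(data | r = 1) = (1/9)(0/8) = 0; P(data | r = 2) = (2/9)(1/8)(7/7)(0/6) = 0; P(data | r = 4) = (4/9)(3/8)(5/7)(2/6) = 5/126; P(data | r = 7) = (7/9)(6/8)(2/7)(5/6) = 5/36.
Weighting by the prior gives 1/4 · 0 = 0, 1/4 · 0 = 0, 1/4 · 5/126 = 5/504, 1/4 · 5/36 = 5/144; with total 5/112.
Therefore the posterior P(r = 4 | data) = (5/504) / (5/112) = 2/9.

0.2222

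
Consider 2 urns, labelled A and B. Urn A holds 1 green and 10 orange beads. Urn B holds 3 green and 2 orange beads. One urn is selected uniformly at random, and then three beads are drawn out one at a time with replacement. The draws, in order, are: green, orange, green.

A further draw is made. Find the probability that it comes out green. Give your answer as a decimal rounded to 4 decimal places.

Compute the likelihood of the observed sequence for each case: P(data | urn A) = (1/11)(10/11)(1/11) = 0.0075131; P(data | urn B) = (3/5)(2/5)(3/5) = 0.144.
The prior-weighted likelihoods are 1/2 · 0.0075131 = 0.0037566, 1/2 · 0.144 = 0.072; summing to 0.075757.
Dividing through by the total gives posterior P(urn A | data) = 0.049587, P(urn B | data) = 0.95041.
So P(green next | data) = Σ P(green next | H) P(H | data) = (1/11)(0.049587) + (3/5)(0.95041) = 0.57476.

0.5748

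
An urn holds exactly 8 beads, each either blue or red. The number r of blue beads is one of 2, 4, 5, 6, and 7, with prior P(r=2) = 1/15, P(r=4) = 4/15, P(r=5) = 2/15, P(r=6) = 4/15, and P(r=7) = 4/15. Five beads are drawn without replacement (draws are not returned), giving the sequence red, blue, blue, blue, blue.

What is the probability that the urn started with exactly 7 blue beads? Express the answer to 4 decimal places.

Under each hypothesis, the probability of the observed sequence is: P(data | r = 2) = (6/8)(2/7)(1/6)(0/5) = 0; P(data | r = 4) = (4/8)(4/7)(3/6)(2/5)(1/4) = 1/70; P(data | r = 5) = (3/8)(5/7)(4/6)(3/5)(2/4) = 3/56; P(data | r = 6) = (2/8)(6/7)(5/6)(4/5)(3/4) = 3/28; P(data | r = 7) = (1/8)(7/7)(6/6)(5/5)(4/4) = 1/8.
Weighting by the prior gives 1/15 · 0 = 0, 4/15 · 1/70 = 2/525, 2/15 · 3/56 = 1/140, 4/15 · 3/28 = 1/35, 4/15 · 1/8 = 1/30; summing to 51/700.
Hence P(r = 7 | data) = (1/30) / (51/700) = 70/153.

0.4575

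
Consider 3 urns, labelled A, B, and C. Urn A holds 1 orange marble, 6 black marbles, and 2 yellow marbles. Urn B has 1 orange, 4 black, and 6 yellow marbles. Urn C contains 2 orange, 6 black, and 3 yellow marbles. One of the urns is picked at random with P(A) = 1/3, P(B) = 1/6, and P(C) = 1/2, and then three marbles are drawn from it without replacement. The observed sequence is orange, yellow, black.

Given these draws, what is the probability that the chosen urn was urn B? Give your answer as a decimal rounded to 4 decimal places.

0.1340

For each hypothesis, P(data | H) works out to: P(data | urn A) = (1/9)(2/8)(6/7) = 1/42; P(data | urn B) = (1/11)(6/10)(4/9) = 4/165; P(data | urn C) = (2/11)(3/10)(6/9) = 2/55.
The prior-weighted likelihoods are 1/3 · 1/42 = 1/126, 1/6 · 4/165 = 2/495, 1/2 · 2/55 = 1/55; these sum to 19/630.
Hence P(urn B | data) = (2/495) / (19/630) = 28/209.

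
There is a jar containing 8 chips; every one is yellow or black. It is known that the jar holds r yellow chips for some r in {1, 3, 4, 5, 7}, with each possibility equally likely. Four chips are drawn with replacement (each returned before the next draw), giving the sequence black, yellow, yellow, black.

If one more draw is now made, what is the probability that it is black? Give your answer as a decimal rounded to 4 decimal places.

0.5000

Under each hypothesis, the probability of the observed sequence is: P(data | r = 1) = (7/8)(1/8)(1/8)(7/8) = 0.011963; P(data | r = 3) = (5/8)(3/8)(3/8)(5/8) = 0.054932; P(data | r = 4) = (4/8)(4/8)(4/8)(4/8) = 0.0625; P(data | r = 5) = (3/8)(5/8)(5/8)(3/8) = 0.054932; P(data | r = 7) = (1/8)(7/8)(7/8)(1/8) = 0.011963.
Weighting by the prior gives 1/5 · 0.011963 = 0.0023926, 1/5 · 0.054932 = 0.010986, 1/5 · 0.0625 = 0.0125, 1/5 · 0.054932 = 0.010986, 1/5 · 0.011963 = 0.0023926; with total 0.039258.
Dividing through by the total gives posterior P(r = 1 | data) = 0.060945, P(r = 3 | data) = 0.27985, P(r = 4 | data) = 0.31841, P(r = 5 | data) = 0.27985, P(r = 7 | data) = 0.060945.
Averaging over the posterior, P(black next | data) = (7/8)(0.060945) + (5/8)(0.27985) + (1/2)(0.31841) + (3/8)(0.27985) + (1/8)(0.060945) = 0.5.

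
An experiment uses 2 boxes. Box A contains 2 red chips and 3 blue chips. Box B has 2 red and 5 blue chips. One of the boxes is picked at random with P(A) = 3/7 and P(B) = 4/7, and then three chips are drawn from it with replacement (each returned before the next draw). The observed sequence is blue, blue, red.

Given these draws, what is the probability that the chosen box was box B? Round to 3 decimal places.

Under each hypothesis, the probability of the observed sequence is: P(data | box A) = (3/5)(3/5)(2/5) = 0.144; P(data | box B) = (5/7)(5/7)(2/7) = 0.14577.
The prior-weighted likelihoods are 3/7 · 0.144 = 0.061714, 4/7 · 0.14577 = 0.083299; summing to 0.14501.
By Bayes' rule, P(box B | data) = (0.083299) / (0.14501) = 0.57442.

0.574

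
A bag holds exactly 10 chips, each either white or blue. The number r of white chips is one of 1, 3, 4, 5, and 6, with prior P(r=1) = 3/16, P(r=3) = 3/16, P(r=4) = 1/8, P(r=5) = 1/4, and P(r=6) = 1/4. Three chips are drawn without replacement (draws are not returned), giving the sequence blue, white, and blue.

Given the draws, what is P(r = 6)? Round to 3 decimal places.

0.189

Under each hypothesis, the probability of the observed sequence is: P(data | r = 1) = (9/10)(1/9)(8/8) = 0.1; P(data | r = 3) = (7/10)(3/9)(6/8) = 0.175; P(data | r = 4) = (6/10)(4/9)(5/8) = 0.16667; P(data | r = 5) = (5/10)(5/9)(4/8) = 0.13889; P(data | r = 6) = (4/10)(6/9)(3/8) = 0.1.
Weighting by the prior gives 3/16 · 0.1 = 0.01875, 3/16 · 0.175 = 0.032813, 1/8 · 0.16667 = 0.020833, 1/4 · 0.13889 = 0.034722, 1/4 · 0.1 = 0.025; these sum to 0.13212.
Therefore the posterior P(r = 6 | data) = (0.025) / (0.13212) = 0.18922.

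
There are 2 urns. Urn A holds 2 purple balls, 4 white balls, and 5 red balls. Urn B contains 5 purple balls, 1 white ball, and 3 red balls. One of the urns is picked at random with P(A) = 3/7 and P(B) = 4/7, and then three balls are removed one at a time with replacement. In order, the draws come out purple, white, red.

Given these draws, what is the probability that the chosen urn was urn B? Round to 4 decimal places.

0.4772

The likelihood of the observed sequence under each hypothesis: P(data | urn A) = (2/11)(4/11)(5/11) = 0.030053; P(data | urn B) = (5/9)(1/9)(3/9) = 0.020576.
The prior-weighted likelihoods are 3/7 · 0.030053 = 0.01288, 4/7 · 0.020576 = 0.011758; these sum to 0.024637.
Therefore the posterior P(urn B | data) = (0.011758) / (0.024637) = 0.47723.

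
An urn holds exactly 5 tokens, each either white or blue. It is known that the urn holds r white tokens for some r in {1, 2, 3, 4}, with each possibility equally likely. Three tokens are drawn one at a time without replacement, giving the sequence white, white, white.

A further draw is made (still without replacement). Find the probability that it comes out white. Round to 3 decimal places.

0.400

Under each hypothesis, the probability of the observed sequence is: P(data | r = 1) = (1/5)(0/4) = 0; P(data | r = 2) = (2/5)(1/4)(0/3) = 0; P(data | r = 3) = (3/5)(2/4)(1/3) = 1/10; P(data | r = 4) = (4/5)(3/4)(2/3) = 2/5.
The prior-weighted likelihoods are 1/4 · 0 = 0, 1/4 · 0 = 0, 1/4 · 1/10 = 1/40, 1/4 · 2/5 = 1/10; these sum to 1/8.
Dividing through by the total gives posterior P(r = 1 | data) = 0, P(r = 2 | data) = 0, P(r = 3 | data) = 1/5, P(r = 4 | data) = 4/5.
So P(white next | data) = Σ P(white next | H) P(H | data) = (0)(1/5) + (1/2)(4/5) = 2/5.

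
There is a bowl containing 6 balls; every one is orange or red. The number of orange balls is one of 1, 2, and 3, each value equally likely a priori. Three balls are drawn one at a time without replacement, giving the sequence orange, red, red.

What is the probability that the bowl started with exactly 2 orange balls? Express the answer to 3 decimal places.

Compute the likelihood of the observed sequence for each case: P(data | r = 1) = (1/6)(5/5)(4/4) = 1/6; P(data | r = 2) = (2/6)(4/5)(3/4) = 1/5; P(data | r = 3) = (3/6)(3/5)(2/4) = 3/20.
Weighting by the prior gives 1/3 · 1/6 = 1/18, 1/3 · 1/5 = 1/15, 1/3 · 3/20 = 1/20; summing to 31/180.
Therefore the posterior P(r = 2 | data) = (1/15) / (31/180) = 12/31.

0.387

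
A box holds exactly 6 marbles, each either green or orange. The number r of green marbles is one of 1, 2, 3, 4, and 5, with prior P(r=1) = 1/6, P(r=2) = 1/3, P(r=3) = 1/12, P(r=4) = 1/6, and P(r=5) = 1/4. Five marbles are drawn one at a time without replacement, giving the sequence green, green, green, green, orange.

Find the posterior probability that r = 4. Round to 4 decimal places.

For each hypothesis, P(data | H) works out to: P(data | r = 1) = (1/6)(0/5) = 0; P(data | r = 2) = (2/6)(1/5)(0/4) = 0; P(data | r = 3) = (3/6)(2/5)(1/4)(0/3) = 0; P(data | r = 4) = (4/6)(3/5)(2/4)(1/3)(2/2) = 1/15; P(data | r = 5) = (5/6)(4/5)(3/4)(2/3)(1/2) = 1/6.
The prior-weighted likelihoods are 1/6 · 0 = 0, 1/3 · 0 = 0, 1/12 · 0 = 0, 1/6 · 1/15 = 1/90, 1/4 · 1/6 = 1/24; with total 19/360.
Hence P(r = 4 | data) = (1/90) / (19/360) = 4/19.

0.2105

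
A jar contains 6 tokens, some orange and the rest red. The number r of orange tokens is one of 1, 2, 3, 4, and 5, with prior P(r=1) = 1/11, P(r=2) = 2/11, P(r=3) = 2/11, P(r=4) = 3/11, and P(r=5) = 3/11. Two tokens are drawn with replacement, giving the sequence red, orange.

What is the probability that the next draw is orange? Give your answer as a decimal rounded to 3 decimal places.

0.560

Compute the likelihood of the observed sequence for each case: P(data | r = 1) = (5/6)(1/6) = 5/36; P(data | r = 2) = (4/6)(2/6) = 2/9; P(data | r = 3) = (3/6)(3/6) = 1/4; P(data | r = 4) = (2/6)(4/6) = 2/9; P(data | r = 5) = (1/6)(5/6) = 5/36.
Multiplying each by its prior: 1/11 · 5/36 = 5/396, 2/11 · 2/9 = 4/99, 2/11 · 1/4 = 1/22, 3/11 · 2/9 = 2/33, 3/11 · 5/36 = 5/132; with total 13/66.
The posterior is then P(r = 1 | data) = 5/78, P(r = 2 | data) = 8/39, P(r = 3 | data) = 3/13, P(r = 4 | data) = 4/13, P(r = 5 | data) = 5/26.
The predictive probability is P(orange next | data) = (1/6)(5/78) + (1/3)(8/39) + (1/2)(3/13) + (2/3)(4/13) + (5/6)(5/26) = 131/234.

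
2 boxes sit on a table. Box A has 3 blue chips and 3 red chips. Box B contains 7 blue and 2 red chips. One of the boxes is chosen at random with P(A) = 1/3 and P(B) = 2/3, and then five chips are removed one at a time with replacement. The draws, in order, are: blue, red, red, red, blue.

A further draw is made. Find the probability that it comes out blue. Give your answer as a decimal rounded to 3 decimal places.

Compute the likelihood of the observed sequence for each case: P(data | box A) = (3/6)(3/6)(3/6)(3/6)(3/6) = 0.03125; P(data | box B) = (7/9)(2/9)(2/9)(2/9)(7/9) = 0.0066386.
The prior-weighted likelihoods are 1/3 · 0.03125 = 0.010417, 2/3 · 0.0066386 = 0.0044257; with total 0.014842.
Dividing through by the total gives posterior P(box A | data) = 0.70182, P(box B | data) = 0.29818.
The predictive probability is P(blue next | data) = (1/2)(0.70182) + (7/9)(0.29818) = 0.58283.

0.583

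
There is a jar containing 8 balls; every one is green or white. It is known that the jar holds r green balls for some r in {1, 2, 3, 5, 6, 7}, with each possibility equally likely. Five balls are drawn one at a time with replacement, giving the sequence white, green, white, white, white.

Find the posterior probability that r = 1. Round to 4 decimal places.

0.3255

The likelihood of the observed sequence under each hypothesis: P(data | r = 1) = (7/8)(1/8)(7/8)(7/8)(7/8) = 0.073273; P(data | r = 2) = (6/8)(2/8)(6/8)(6/8)(6/8) = 0.079102; P(data | r = 3) = (5/8)(3/8)(5/8)(5/8)(5/8) = 0.05722; P(data | r = 5) = (3/8)(5/8)(3/8)(3/8)(3/8) = 0.01236; P(data | r = 6) = (2/8)(6/8)(2/8)(2/8)(2/8) = 0.0029297; P(data | r = 7) = (1/8)(7/8)(1/8)(1/8)(1/8) = 0.00021362.
The prior-weighted likelihoods are 1/6 · 0.073273 = 0.012212, 1/6 · 0.079102 = 0.013184, 1/6 · 0.05722 = 0.0095367, 1/6 · 0.01236 = 0.0020599, 1/6 · 0.0029297 = 0.00048828, 1/6 · 0.00021362 = 3.5604e-05; these sum to 0.037516.
By Bayes' rule, P(r = 1 | data) = (0.012212) / (0.037516) = 0.32552.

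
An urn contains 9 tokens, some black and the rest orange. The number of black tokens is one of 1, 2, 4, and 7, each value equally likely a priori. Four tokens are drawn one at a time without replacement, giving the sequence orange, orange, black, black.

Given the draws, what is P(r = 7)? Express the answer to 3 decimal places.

0.206

The likelihood of the observed sequence under each hypothesis: P(data | r = 1) = (8/9)(7/8)(1/7)(0/6) = 0; P(data | r = 2) = (7/9)(6/8)(2/7)(1/6) = 1/36; P(data | r = 4) = (5/9)(4/8)(4/7)(3/6) = 5/63; P(data | r = 7) = (2/9)(1/8)(7/7)(6/6) = 1/36.
The prior-weighted likelihoods are 1/4 · 0 = 0, 1/4 · 1/36 = 1/144, 1/4 · 5/63 = 5/252, 1/4 · 1/36 = 1/144; these sum to 17/504.
Therefore the posterior P(r = 7 | data) = (1/144) / (17/504) = 7/34.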